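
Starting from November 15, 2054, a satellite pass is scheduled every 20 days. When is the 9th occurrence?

The 9th occurrence is 8 intervals after the first: 8 × 20 = 160 days after November 15, 2054.
November has 30 days — 15 days to the end of November leaves 145.
December has 31 days (114 left).
January has 31 days (83 left).
February has 28 days (55 left).
March has 31 days (24 left).
24 days into April → April 24, 2055.

April 24, 2055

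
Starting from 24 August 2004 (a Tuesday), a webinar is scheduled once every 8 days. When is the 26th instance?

The 26th occurrence is 25 intervals after the first: 25 × 8 = 200 days after 24 August 2004.
August has 31 days — 7 days to the end of August leaves 193.
September has 30 days (163 left).
October has 31 days (132 left).
November has 30 days (102 left).
December has 31 days (71 left).
January has 31 days (40 left).
February has 28 days (12 left).
12 days into March → 12 March 2005.

12 March 2005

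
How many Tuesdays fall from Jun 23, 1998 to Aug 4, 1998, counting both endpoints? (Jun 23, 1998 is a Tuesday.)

7

Jun 23, 1998 is a Tuesday; the first Tuesday on or after it is Jun 23, 1998.
From Jun 23, 1998 to Aug 4, 1998: 7 + 31 + 4 = 42 days (rest of Jun, Jul, Aug).
42 ÷ 7 = 6 full weeks with remainder 0, so 6 more Tuesdays after the first → 7.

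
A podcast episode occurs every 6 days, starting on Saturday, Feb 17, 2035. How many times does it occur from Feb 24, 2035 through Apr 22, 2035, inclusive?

9

Occurrences land 6·i days after Feb 17, 2035 for i = 0, 1, 2, …
Feb 24, 2035 is 7 days after the start; 7 ÷ 6 = 1 remainder 1; since the remainder is 1, round up to i = 2. First occurrence in the window: #3 on Mar 1, 2035 (2×6 = 12 days in).
Apr 22, 2035 is 64 days after the start; 64 ÷ 6 = 10 remainder 4. Last occurrence in the window: #11 on Apr 18, 2035.
Occurrences #3 through #11: 9 in total.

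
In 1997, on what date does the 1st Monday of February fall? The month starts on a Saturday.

1997-02-03

February 1997 begins on a Saturday, so the first Monday is February 3 (2 days later).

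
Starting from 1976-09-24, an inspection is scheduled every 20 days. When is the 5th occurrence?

The 5th occurrence is 4 intervals after the first: 4 × 20 = 80 days after 1976-09-24.
September has 30 days — 6 days to the end of September leaves 74.
October has 31 days (43 left).
November has 30 days (13 left).
13 days into December → 1976-12-13.

1976-12-13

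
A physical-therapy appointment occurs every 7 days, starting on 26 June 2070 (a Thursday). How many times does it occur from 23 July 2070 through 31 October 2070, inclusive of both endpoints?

Occurrences land 7·i days after 26 June 2070 for i = 0, 1, 2, …
23 July 2070 is 27 days after the start; 27 ÷ 7 = 3 remainder 6; since the remainder is 6, round up to i = 4. First occurrence in the window: #5 on 24 July 2070 (4×7 = 28 days in).
31 October 2070 is 127 days after the start; 127 ÷ 7 = 18 remainder 1. Last occurrence in the window: #19 on 30 October 2070.
Occurrences #5 through #19: 15 in total.

15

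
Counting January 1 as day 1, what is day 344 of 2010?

January has 31 days (344 − 31 = 313 remain).
February has 28 days (313 − 28 = 285 remain).
March has 31 days (285 − 31 = 254 remain).
April has 30 days (254 − 30 = 224 remain).
May has 31 days (224 − 31 = 193 remain).
June has 30 days (193 − 30 = 163 remain).
July has 31 days (163 − 31 = 132 remain).
August has 31 days (132 − 31 = 101 remain).
September has 30 days (101 − 30 = 71 remain).
October has 31 days (71 − 31 = 40 remain).
November has 30 days (40 − 30 = 10 remain).
10 into December → December 10.

December 10, 2010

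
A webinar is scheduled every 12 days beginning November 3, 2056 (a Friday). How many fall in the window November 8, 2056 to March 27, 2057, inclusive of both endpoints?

12

Occurrences land 12·i days after November 3, 2056 for i = 0, 1, 2, …
November 8, 2056 is 5 days after the start; 5 ÷ 12 = 0 remainder 5; since the remainder is 5, round up to i = 1. First occurrence in the window: #2 on November 15, 2056 (1×12 = 12 days in).
March 27, 2057 is 144 days after the start; 144 ÷ 12 = 12 remainder 0. Last occurrence in the window: #13 on March 27, 2057.
Occurrences #2 through #13: 12 in total.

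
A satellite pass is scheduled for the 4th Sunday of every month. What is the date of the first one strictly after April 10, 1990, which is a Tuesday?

April 1990 starts on a Sunday; its first Sunday is the 1st, so the 4th Sunday is the 22nd — April 22, 1990.
April 22, 1990 is after April 10, 1990, so that is the next one.

April 22, 1990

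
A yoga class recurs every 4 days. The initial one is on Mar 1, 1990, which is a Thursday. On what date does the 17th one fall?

The 17th occurrence is 16 intervals after the first: 16 × 4 = 64 days after Mar 1, 1990.
Mar has 31 days — 30 days to the end of Mar leaves 34.
Apr has 30 days (4 left).
4 days into May → May 4, 1990.

May 4, 1990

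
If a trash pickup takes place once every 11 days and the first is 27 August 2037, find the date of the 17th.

19 February 2038

The 17th occurrence is 16 intervals after the first: 16 × 11 = 176 days after 27 August 2037.
August has 31 days — 4 days to the end of August leaves 172.
September has 30 days (142 left).
October has 31 days (111 left).
November has 30 days (81 left).
December has 31 days (50 left).
January has 31 days (19 left).
19 days into February → 19 February 2038.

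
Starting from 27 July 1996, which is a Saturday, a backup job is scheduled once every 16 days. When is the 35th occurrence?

The 35th occurrence is 34 intervals after the first: 34 × 16 = 544 days after 27 July 1996.
July has 31 days — 4 days to the end of July leaves 540.
From end of July to end of 1996 is 153 days (387 left).
1997 has 365 days (22 left).
22 days into January → 22 January 1998.

22 January 1998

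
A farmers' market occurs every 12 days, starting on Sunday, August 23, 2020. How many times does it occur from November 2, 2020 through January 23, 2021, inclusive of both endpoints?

Occurrences land 12·i days after August 23, 2020 for i = 0, 1, 2, …
November 2, 2020 is 71 days after the start; 71 ÷ 12 = 5 remainder 11; since the remainder is 11, round up to i = 6. First occurrence in the window: #7 on November 3, 2020 (6×12 = 72 days in).
January 23, 2021 is 153 days after the start; 153 ÷ 12 = 12 remainder 9. Last occurrence in the window: #13 on January 14, 2021.
Occurrences #7 through #13: 7 in total.

7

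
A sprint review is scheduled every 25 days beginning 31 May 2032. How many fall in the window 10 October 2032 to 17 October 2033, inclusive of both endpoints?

Occurrences land 25·i days after 31 May 2032 for i = 0, 1, 2, …
10 October 2032 is 132 days after the start; 132 ÷ 25 = 5 remainder 7; since the remainder is 7, round up to i = 6. First occurrence in the window: #7 on 28 October 2032 (6×25 = 150 days in).
17 October 2033 is 504 days after the start; 504 ÷ 25 = 20 remainder 4. Last occurrence in the window: #21 on 13 October 2033.
Occurrences #7 through #21: 15 in total.

15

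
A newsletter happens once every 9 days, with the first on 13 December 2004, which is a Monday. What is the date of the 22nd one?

The 22nd occurrence is 21 intervals after the first: 21 × 9 = 189 days after 13 December 2004.
December has 31 days — 18 days to the end of December leaves 171.
January has 31 days (140 left).
February has 28 days (112 left).
March has 31 days (81 left).
April has 30 days (51 left).
May has 31 days (20 left).
20 days into June → 20 June 2005.

20 June 2005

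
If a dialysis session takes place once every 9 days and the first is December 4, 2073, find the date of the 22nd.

The 22nd occurrence is 21 intervals after the first: 21 × 9 = 189 days after December 4, 2073.
December has 31 days — 27 days to the end of December leaves 162.
January has 31 days (131 left).
February has 28 days (103 left).
March has 31 days (72 left).
April has 30 days (42 left).
May has 31 days (11 left).
11 days into June → June 11, 2074.

June 11, 2074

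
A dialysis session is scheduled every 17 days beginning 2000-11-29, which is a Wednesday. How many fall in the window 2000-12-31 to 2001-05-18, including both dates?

Occurrences land 17·i days after 2000-11-29 for i = 0, 1, 2, …
2000-12-31 is 32 days after the start; 32 ÷ 17 = 1 remainder 15; since the remainder is 15, round up to i = 2. First occurrence in the window: #3 on 2001-01-02 (2×17 = 34 days in).
2001-05-18 is 170 days after the start; 170 ÷ 17 = 10 remainder 0. Last occurrence in the window: #11 on 2001-05-18.
Occurrences #3 through #11: 9 in total.

9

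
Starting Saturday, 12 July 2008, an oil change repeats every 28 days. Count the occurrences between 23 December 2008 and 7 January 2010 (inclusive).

Occurrences land 28·i days after 12 July 2008 for i = 0, 1, 2, …
23 December 2008 is 164 days after the start; 164 ÷ 28 = 5 remainder 24; since the remainder is 24, round up to i = 6. First occurrence in the window: #7 on 27 December 2008 (6×28 = 168 days in).
7 January 2010 is 544 days after the start; 544 ÷ 28 = 19 remainder 12. Last occurrence in the window: #20 on 26 December 2009.
Occurrences #7 through #20: 14 in total.

14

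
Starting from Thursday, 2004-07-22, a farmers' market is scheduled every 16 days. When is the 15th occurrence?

The 15th occurrence is 14 intervals after the first: 14 × 16 = 224 days after 2004-07-22.
July has 31 days — 9 days to the end of July leaves 215.
August has 31 days (184 left).
September has 30 days (154 left).
October has 31 days (123 left).
November has 30 days (93 left).
December has 31 days (62 left).
January has 31 days (31 left).
February has 28 days (3 left).
3 days into March → 2005-03-03.

2005-03-03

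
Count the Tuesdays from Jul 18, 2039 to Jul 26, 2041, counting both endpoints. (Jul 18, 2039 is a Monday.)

106

Jul 18, 2039 is a Monday; the first Tuesday on or after it is Jul 19, 2039 (1 day later).
From Jul 19, 2039 to Jul 26, 2041: 165 + 366 + 207 = 738 days (rest of 2039, 2040, to Jul 26, 2041 in 2041).
738 ÷ 7 = 105 full weeks with remainder 3, so 105 more Tuesdays after the first → 106.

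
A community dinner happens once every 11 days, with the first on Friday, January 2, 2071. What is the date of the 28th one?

October 26, 2071

The 28th occurrence is 27 intervals after the first: 27 × 11 = 297 days after January 2, 2071.
January has 31 days — 29 days to the end of January leaves 268.
February has 28 days (240 left).
March has 31 days (209 left).
April has 30 days (179 left).
May has 31 days (148 left).
June has 30 days (118 left).
July has 31 days (87 left).
August has 31 days (56 left).
September has 30 days (26 left).
26 days into October → October 26, 2071.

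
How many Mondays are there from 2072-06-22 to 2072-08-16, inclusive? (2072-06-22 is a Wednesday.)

8

2072-06-22 is a Wednesday; the first Monday on or after it is 2072-06-27 (5 days later).
From 2072-06-27 to 2072-08-16: 3 + 31 + 16 = 50 days (rest of June, July, August).
50 ÷ 7 = 7 full weeks with remainder 1, so 7 more Mondays after the first → 8.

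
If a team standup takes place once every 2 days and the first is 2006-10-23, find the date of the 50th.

2007-01-29

The 50th occurrence is 49 intervals after the first: 49 × 2 = 98 days after 2006-10-23.
October has 31 days — 8 days to the end of October leaves 90.
November has 30 days (60 left).
December has 31 days (29 left).
29 days into January → 2007-01-29.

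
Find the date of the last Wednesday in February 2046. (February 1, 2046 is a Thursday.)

2046-02-28

February 2046 begins on a Thursday, so the first Wednesday is February 7 (6 days later).
February 2046 has 28 days. Adding weeks: 7, 14, 21, 28 — the last one ≤ 28 is the 28th.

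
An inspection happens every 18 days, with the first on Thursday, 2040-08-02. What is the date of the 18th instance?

2041-06-04

The 18th occurrence is 17 intervals after the first: 17 × 18 = 306 days after 2040-08-02.
August has 31 days — 29 days to the end of August leaves 277.
September has 30 days (247 left).
October has 31 days (216 left).
November has 30 days (186 left).
December has 31 days (155 left).
January has 31 days (124 left).
February has 28 days (96 left).
March has 31 days (65 left).
April has 30 days (35 left).
May has 31 days (4 left).
4 days into June → 2041-06-04.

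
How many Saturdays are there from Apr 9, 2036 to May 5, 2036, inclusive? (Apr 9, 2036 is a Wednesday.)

4

Apr 9, 2036 is a Wednesday; the first Saturday on or after it is Apr 12, 2036 (3 days later).
From Apr 12, 2036 to May 5, 2036: 18 + 5 = 23 days (rest of Apr, May).
23 ÷ 7 = 3 full weeks with remainder 2, so 3 more Saturdays after the first → 4.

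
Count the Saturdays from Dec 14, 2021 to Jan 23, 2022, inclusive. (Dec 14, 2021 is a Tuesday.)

6

Dec 14, 2021 is a Tuesday; the first Saturday on or after it is Dec 18, 2021 (4 days later).
From Dec 18, 2021 to Jan 23, 2022: 13 + 23 = 36 days (rest of Dec, Jan).
36 ÷ 7 = 5 full weeks with remainder 1, so 5 more Saturdays after the first → 6.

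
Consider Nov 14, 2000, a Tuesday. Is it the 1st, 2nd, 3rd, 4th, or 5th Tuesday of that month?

Day 14 falls in week ⌈14/7⌉ of the month.
Days 1–7 hold the 1st Tuesday, 8–14 the 2nd, 15–21 the 3rd, 22–28 the 4th, 29–31 the 5th.
14 is in the range for the 2nd.

2nd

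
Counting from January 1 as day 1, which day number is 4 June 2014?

Days in months before June: 31 + 28 + 31 + 30 + 31 = 151.
Plus 4 days into June → day 155.

155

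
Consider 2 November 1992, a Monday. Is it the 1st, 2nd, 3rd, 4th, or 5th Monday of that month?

Day 2 falls in week ⌈2/7⌉ of the month.
Days 1–7 hold the 1st Monday, 8–14 the 2nd, 15–21 the 3rd, 22–28 the 4th, 29–31 the 5th.
2 is in the range for the 1st.

1st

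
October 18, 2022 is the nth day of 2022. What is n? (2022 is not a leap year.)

291

Days in months before October: 31 + 28 + 31 + 30 + 31 + 30 + 31 + 31 + 30 = 273.
Plus 18 days into October → day 291.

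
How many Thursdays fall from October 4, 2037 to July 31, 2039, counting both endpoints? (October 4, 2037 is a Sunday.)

95

October 4, 2037 is a Sunday; the first Thursday on or after it is October 8, 2037 (4 days later).
From October 8, 2037 to July 31, 2039: 84 + 365 + 212 = 661 days (rest of 2037, 2038, to July 31, 2039 in 2039).
661 ÷ 7 = 94 full weeks with remainder 3, so 94 more Thursdays after the first → 95.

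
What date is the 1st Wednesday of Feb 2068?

Feb 1, 2068

Feb 2068 begins on a Wednesday, so the first Wednesday is Feb 1.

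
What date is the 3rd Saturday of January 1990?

The first Saturday of January 1990 is January 6.
The 3rd Saturday is 2 weeks later: 6 + 14 = 20.

January 20, 1990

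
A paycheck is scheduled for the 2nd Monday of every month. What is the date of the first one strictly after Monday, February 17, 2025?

February 2025 starts on a Saturday; its first Monday is the 3rd, so the 2nd Monday is the 10th — February 10, 2025.
That is not after February 17, 2025, so look at March 2025.
March 2025 starts on a Saturday; its first Monday is the 3rd, so the 2nd Monday is the 10th — March 10, 2025.

March 10, 2025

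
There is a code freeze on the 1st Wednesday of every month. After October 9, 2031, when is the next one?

November 5, 2031

October 2031 starts on a Wednesday, so its 1st Wednesday is October 1, 2031.
That is not after October 9, 2031, so look at November 2031.
November 2031 starts on a Saturday, so its 1st Wednesday is November 5, 2031 (4 days in).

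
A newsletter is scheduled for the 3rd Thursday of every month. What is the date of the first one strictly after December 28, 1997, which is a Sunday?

December 1997 starts on a Monday; its first Thursday is the 4th, so the 3rd Thursday is the 18th — December 18, 1997.
That is not after December 28, 1997, so look at January 1998.
January 1998 starts on a Thursday; its first Thursday is the 1st, so the 3rd Thursday is the 15th — January 15, 1998.

January 15, 1998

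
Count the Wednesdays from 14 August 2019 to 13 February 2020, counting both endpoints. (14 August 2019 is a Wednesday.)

27

14 August 2019 is a Wednesday; the first Wednesday on or after it is 14 August 2019.
From 14 August 2019 to 13 February 2020: 17 + 30 + 31 + 30 + 31 + 31 + 13 = 183 days (rest of August, September, October, November, December, January, February).
183 ÷ 7 = 26 full weeks with remainder 1, so 26 more Wednesdays after the first → 27.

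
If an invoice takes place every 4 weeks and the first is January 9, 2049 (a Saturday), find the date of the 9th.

August 21, 2049

The 9th occurrence is 8 intervals after the first: 8 × 28 = 224 days after January 9, 2049.
January has 31 days — 22 days to the end of January leaves 202.
February has 28 days (174 left).
March has 31 days (143 left).
April has 30 days (113 left).
May has 31 days (82 left).
June has 30 days (52 left).
July has 31 days (21 left).
21 days into August → August 21, 2049.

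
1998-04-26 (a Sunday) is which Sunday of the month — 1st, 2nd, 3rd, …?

4th

Day 26 falls in week ⌈26/7⌉ of the month.
Days 1–7 hold the 1st Sunday, 8–14 the 2nd, 15–21 the 3rd, 22–28 the 4th, 29–31 the 5th.
26 is in the range for the 4th.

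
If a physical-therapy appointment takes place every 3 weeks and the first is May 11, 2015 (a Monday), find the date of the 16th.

The 16th occurrence is 15 intervals after the first: 15 × 21 = 315 days after May 11, 2015.
May has 31 days — 20 days to the end of May leaves 295.
June has 30 days (265 left).
July has 31 days (234 left).
August has 31 days (203 left).
September has 30 days (173 left).
October has 31 days (142 left).
November has 30 days (112 left).
December has 31 days (81 left).
January has 31 days (50 left).
February has 29 days (21 left).
21 days into March → March 21, 2016.

March 21, 2016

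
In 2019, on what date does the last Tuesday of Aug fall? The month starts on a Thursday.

Aug 2019 begins on a Thursday, so the first Tuesday is Aug 6 (5 days later).
Aug 2019 has 31 days. Adding weeks: 6, 13, 20, 27 — the last one ≤ 31 is the 27th.

Aug 27, 2019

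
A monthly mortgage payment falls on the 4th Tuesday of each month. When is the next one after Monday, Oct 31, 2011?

Oct 2011 starts on a Saturday; its first Tuesday is the 4th, so the 4th Tuesday is the 25th — Oct 25, 2011.
That is not after Oct 31, 2011, so look at Nov 2011.
Nov 2011 starts on a Tuesday; its first Tuesday is the 1st, so the 4th Tuesday is the 22nd — Nov 22, 2011.

Nov 22, 2011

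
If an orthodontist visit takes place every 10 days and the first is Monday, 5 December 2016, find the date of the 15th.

The 15th occurrence is 14 intervals after the first: 14 × 10 = 140 days after 5 December 2016.
December has 31 days — 26 days to the end of December leaves 114.
January has 31 days (83 left).
February has 28 days (55 left).
March has 31 days (24 left).
24 days into April → 24 April 2017.

24 April 2017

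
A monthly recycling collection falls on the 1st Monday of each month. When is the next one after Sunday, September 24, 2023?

September 2023 starts on a Friday, so its 1st Monday is September 4, 2023 (3 days in).
That is not after September 24, 2023, so look at October 2023.
October 2023 starts on a Sunday, so its 1st Monday is October 2, 2023 (1 day in).

October 2, 2023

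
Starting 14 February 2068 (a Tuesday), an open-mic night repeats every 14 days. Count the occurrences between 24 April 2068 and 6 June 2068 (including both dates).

4

Occurrences land 14·i days after 14 February 2068 for i = 0, 1, 2, …
24 April 2068 is 70 days after the start; 70 ÷ 14 = 5 remainder 0. First occurrence in the window: #6 on 24 April 2068 (5×14 = 70 days in).
6 June 2068 is 113 days after the start; 113 ÷ 14 = 8 remainder 1. Last occurrence in the window: #9 on 5 June 2068.
Occurrences #6 through #9: 4 in total.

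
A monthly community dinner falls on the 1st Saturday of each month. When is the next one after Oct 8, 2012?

Oct 2012 starts on a Monday, so its 1st Saturday is Oct 6, 2012 (5 days in).
That is not after Oct 8, 2012, so look at Nov 2012.
Nov 2012 starts on a Thursday, so its 1st Saturday is Nov 3, 2012 (2 days in).

Nov 3, 2012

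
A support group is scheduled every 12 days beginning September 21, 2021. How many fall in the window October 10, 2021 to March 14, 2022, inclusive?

13

Occurrences land 12·i days after September 21, 2021 for i = 0, 1, 2, …
October 10, 2021 is 19 days after the start; 19 ÷ 12 = 1 remainder 7; since the remainder is 7, round up to i = 2. First occurrence in the window: #3 on October 15, 2021 (2×12 = 24 days in).
March 14, 2022 is 174 days after the start; 174 ÷ 12 = 14 remainder 6. Last occurrence in the window: #15 on March 8, 2022.
Occurrences #3 through #15: 13 in total.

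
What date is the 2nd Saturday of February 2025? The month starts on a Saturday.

2025-02-08

February 2025 begins on a Saturday, so the first Saturday is February 1.
The 2nd Saturday is 1 weeks later: 1 + 7 = 8.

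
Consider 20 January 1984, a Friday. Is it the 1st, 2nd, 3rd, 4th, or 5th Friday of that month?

3rd

Day 20 falls in week ⌈20/7⌉ of the month.
Days 1–7 hold the 1st Friday, 8–14 the 2nd, 15–21 the 3rd, 22–28 the 4th, 29–31 the 5th.
20 is in the range for the 3rd.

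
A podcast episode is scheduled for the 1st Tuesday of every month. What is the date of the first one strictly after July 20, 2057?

August 7, 2057

July 2057 starts on a Sunday, so its 1st Tuesday is July 3, 2057 (2 days in).
That is not after July 20, 2057, so look at August 2057.
August 2057 starts on a Wednesday, so its 1st Tuesday is August 7, 2057 (6 days in).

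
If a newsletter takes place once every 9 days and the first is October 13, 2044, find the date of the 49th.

December 19, 2045

The 49th occurrence is 48 intervals after the first: 48 × 9 = 432 days after October 13, 2044.
October has 31 days — 18 days to the end of October leaves 414.
From end of October to end of 2044 is 61 days (353 left).
January has 31 days (322 left).
February has 28 days (294 left).
March has 31 days (263 left).
April has 30 days (233 left).
May has 31 days (202 left).
June has 30 days (172 left).
July has 31 days (141 left).
August has 31 days (110 left).
September has 30 days (80 left).
October has 31 days (49 left).
November has 30 days (19 left).
19 days into December → December 19, 2045.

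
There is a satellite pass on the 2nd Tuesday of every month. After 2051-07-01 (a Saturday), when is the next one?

2051-07-11

July 2051 starts on a Saturday; its first Tuesday is the 4th, so the 2nd Tuesday is the 11th — 2051-07-11.
2051-07-11 is after 2051-07-01, so that is the next one.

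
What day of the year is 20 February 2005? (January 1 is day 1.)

Days in months before February: 31 = 31.
Plus 20 days into February → day 51.

51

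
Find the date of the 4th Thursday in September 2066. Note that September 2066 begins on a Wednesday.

September 2066 begins on a Wednesday, so the first Thursday is September 2 (1 day later).
The 4th Thursday is 3 weeks later: 2 + 21 = 23.

23 September 2066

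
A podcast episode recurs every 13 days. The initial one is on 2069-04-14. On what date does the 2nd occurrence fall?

The 2nd occurrence is 1 interval after the first: 1 × 13 = 13 days after 2069-04-14.
13 days later is 2069-04-27.

2069-04-27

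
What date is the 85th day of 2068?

25 March 2068

January has 31 days (85 − 31 = 54 remain).
February has 29 days (54 − 29 = 25 remain).
25 into March → March 25.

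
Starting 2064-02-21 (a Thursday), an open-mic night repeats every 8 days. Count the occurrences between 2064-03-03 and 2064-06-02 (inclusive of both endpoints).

Occurrences land 8·i days after 2064-02-21 for i = 0, 1, 2, …
2064-03-03 is 11 days after the start; 11 ÷ 8 = 1 remainder 3; since the remainder is 3, round up to i = 2. First occurrence in the window: #3 on 2064-03-08 (2×8 = 16 days in).
2064-06-02 is 102 days after the start; 102 ÷ 8 = 12 remainder 6. Last occurrence in the window: #13 on 2064-05-27.
Occurrences #3 through #13: 11 in total.

11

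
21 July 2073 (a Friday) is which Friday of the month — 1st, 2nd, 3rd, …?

Day 21 falls in week ⌈21/7⌉ of the month.
Days 1–7 hold the 1st Friday, 8–14 the 2nd, 15–21 the 3rd, 22–28 the 4th, 29–31 the 5th.
21 is in the range for the 3rd.

3rd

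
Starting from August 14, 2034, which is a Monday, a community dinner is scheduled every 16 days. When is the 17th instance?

April 27, 2035

The 17th occurrence is 16 intervals after the first: 16 × 16 = 256 days after August 14, 2034.
August has 31 days — 17 days to the end of August leaves 239.
September has 30 days (209 left).
October has 31 days (178 left).
November has 30 days (148 left).
December has 31 days (117 left).
January has 31 days (86 left).
February has 28 days (58 left).
March has 31 days (27 left).
27 days into April → April 27, 2035.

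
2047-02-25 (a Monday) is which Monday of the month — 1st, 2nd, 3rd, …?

Day 25 falls in week ⌈25/7⌉ of the month.
Days 1–7 hold the 1st Monday, 8–14 the 2nd, 15–21 the 3rd, 22–28 the 4th, 29–31 the 5th.
25 is in the range for the 4th.

4th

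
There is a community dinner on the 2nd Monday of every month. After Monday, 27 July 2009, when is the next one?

10 August 2009

July 2009 starts on a Wednesday; its first Monday is the 6th, so the 2nd Monday is the 13th — 13 July 2009.
That is not after 27 July 2009, so look at August 2009.
August 2009 starts on a Saturday; its first Monday is the 3rd, so the 2nd Monday is the 10th — 10 August 2009.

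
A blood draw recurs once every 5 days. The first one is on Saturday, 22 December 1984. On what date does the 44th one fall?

25 July 1985

The 44th occurrence is 43 intervals after the first: 43 × 5 = 215 days after 22 December 1984.
December has 31 days — 9 days to the end of December leaves 206.
January has 31 days (175 left).
February has 28 days (147 left).
March has 31 days (116 left).
April has 30 days (86 left).
May has 31 days (55 left).
June has 30 days (25 left).
25 days into July → 25 July 1985.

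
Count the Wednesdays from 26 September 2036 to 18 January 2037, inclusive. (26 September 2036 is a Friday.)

26 September 2036 is a Friday; the first Wednesday on or after it is 1 October 2036 (5 days later).
From 1 October 2036 to 18 January 2037: 30 + 30 + 31 + 18 = 109 days (rest of October, November, December, January).
109 ÷ 7 = 15 full weeks with remainder 4, so 15 more Wednesdays after the first → 16.

16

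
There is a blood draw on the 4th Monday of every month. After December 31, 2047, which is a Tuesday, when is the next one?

December 2047 starts on a Sunday; its first Monday is the 2nd, so the 4th Monday is the 23rd — December 23, 2047.
That is not after December 31, 2047, so look at January 2048.
January 2048 starts on a Wednesday; its first Monday is the 6th, so the 4th Monday is the 27th — January 27, 2048.

January 27, 2048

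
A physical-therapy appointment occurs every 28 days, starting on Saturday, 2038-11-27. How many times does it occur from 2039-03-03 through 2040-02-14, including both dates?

12

Occurrences land 28·i days after 2038-11-27 for i = 0, 1, 2, …
2039-03-03 is 96 days after the start; 96 ÷ 28 = 3 remainder 12; since the remainder is 12, round up to i = 4. First occurrence in the window: #5 on 2039-03-19 (4×28 = 112 days in).
2040-02-14 is 444 days after the start; 444 ÷ 28 = 15 remainder 24. Last occurrence in the window: #16 on 2040-01-21.
Occurrences #5 through #16: 12 in total.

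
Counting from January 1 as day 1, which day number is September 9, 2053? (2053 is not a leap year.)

Days in months before September: 31 + 28 + 31 + 30 + 31 + 30 + 31 + 31 = 243.
Plus 9 days into September → day 252.

252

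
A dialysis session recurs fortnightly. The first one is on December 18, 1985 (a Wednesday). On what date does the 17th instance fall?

July 30, 1986

The 17th occurrence is 16 intervals after the first: 16 × 14 = 224 days after December 18, 1985.
December has 31 days — 13 days to the end of December leaves 211.
January has 31 days (180 left).
February has 28 days (152 left).
March has 31 days (121 left).
April has 30 days (91 left).
May has 31 days (60 left).
June has 30 days (30 left).
30 days into July → July 30, 1986.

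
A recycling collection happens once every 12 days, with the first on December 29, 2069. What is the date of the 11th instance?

April 28, 2070

The 11th occurrence is 10 intervals after the first: 10 × 12 = 120 days after December 29, 2069.
December has 31 days — 2 days to the end of December leaves 118.
January has 31 days (87 left).
February has 28 days (59 left).
March has 31 days (28 left).
28 days into April → April 28, 2070.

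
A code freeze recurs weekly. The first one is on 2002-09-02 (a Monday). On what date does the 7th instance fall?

2002-10-14

The 7th occurrence is 6 intervals after the first: 6 × 7 = 42 days after 2002-09-02.
September has 30 days — 28 days to the end of September leaves 14.
14 days into October → 2002-10-14.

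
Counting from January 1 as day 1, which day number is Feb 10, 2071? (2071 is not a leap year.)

41

Days in months before Feb: 31 = 31.
Plus 10 days into Feb → day 41.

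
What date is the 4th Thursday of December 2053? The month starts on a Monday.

December 2053 begins on a Monday, so the first Thursday is December 4 (3 days later).
The 4th Thursday is 3 weeks later: 4 + 21 = 25.

December 25, 2053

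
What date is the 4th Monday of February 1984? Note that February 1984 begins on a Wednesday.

February 1984 begins on a Wednesday, so the first Monday is February 6 (5 days later).
The 4th Monday is 3 weeks later: 6 + 21 = 27.

27 February 1984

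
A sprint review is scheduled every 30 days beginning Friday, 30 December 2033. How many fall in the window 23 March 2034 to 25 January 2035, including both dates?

Occurrences land 30·i days after 30 December 2033 for i = 0, 1, 2, …
23 March 2034 is 83 days after the start; 83 ÷ 30 = 2 remainder 23; since the remainder is 23, round up to i = 3. First occurrence in the window: #4 on 30 March 2034 (3×30 = 90 days in).
25 January 2035 is 391 days after the start; 391 ÷ 30 = 13 remainder 1. Last occurrence in the window: #14 on 24 January 2035.
Occurrences #4 through #14: 11 in total.

11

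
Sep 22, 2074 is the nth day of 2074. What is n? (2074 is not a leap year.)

Days in months before Sep: 31 + 28 + 31 + 30 + 31 + 30 + 31 + 31 = 243.
Plus 22 days into Sep → day 265.

265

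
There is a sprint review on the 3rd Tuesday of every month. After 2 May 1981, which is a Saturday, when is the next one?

19 May 1981

May 1981 starts on a Friday; its first Tuesday is the 5th, so the 3rd Tuesday is the 19th — 19 May 1981.
19 May 1981 is after 2 May 1981, so that is the next one.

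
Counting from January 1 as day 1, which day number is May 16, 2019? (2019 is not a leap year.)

136

Days in months before May: 31 + 28 + 31 + 30 = 120.
Plus 16 days into May → day 136.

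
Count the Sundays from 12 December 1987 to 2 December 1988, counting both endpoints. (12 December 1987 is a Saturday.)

12 December 1987 is a Saturday; the first Sunday on or after it is 13 December 1987 (1 day later).
From 13 December 1987 to 2 December 1988: 18 + 337 = 355 days (rest of 1987, to 2 December 1988 in 1988).
355 ÷ 7 = 50 full weeks with remainder 5, so 50 more Sundays after the first → 51.

51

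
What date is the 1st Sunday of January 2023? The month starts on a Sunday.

January 2023 begins on a Sunday, so the first Sunday is January 1.

1 January 2023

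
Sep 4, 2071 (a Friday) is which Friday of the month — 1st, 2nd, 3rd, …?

1st

Day 4 falls in week ⌈4/7⌉ of the month.
Days 1–7 hold the 1st Friday, 8–14 the 2nd, 15–21 the 3rd, 22–28 the 4th, 29–31 the 5th.
4 is in the range for the 1st.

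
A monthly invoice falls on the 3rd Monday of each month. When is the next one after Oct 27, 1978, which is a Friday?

Nov 20, 1978

Oct 1978 starts on a Sunday; its first Monday is the 2nd, so the 3rd Monday is the 16th — Oct 16, 1978.
That is not after Oct 27, 1978, so look at Nov 1978.
Nov 1978 starts on a Wednesday; its first Monday is the 6th, so the 3rd Monday is the 20th — Nov 20, 1978.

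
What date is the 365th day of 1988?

January has 31 days (365 − 31 = 334 remain).
February has 29 days (334 − 29 = 305 remain).
March has 31 days (305 − 31 = 274 remain).
April has 30 days (274 − 30 = 244 remain).
May has 31 days (244 − 31 = 213 remain).
June has 30 days (213 − 30 = 183 remain).
July has 31 days (183 − 31 = 152 remain).
August has 31 days (152 − 31 = 121 remain).
September has 30 days (121 − 30 = 91 remain).
October has 31 days (91 − 31 = 60 remain).
November has 30 days (60 − 30 = 30 remain).
30 into December → December 30.

30 December 1988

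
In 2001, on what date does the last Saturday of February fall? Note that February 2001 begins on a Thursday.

24 February 2001

February 2001 begins on a Thursday, so the first Saturday is February 3 (2 days later).
February 2001 has 28 days. Adding weeks: 3, 10, 17, 24 — the last one ≤ 28 is the 24th.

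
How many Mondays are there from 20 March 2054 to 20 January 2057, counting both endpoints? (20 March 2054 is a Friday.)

20 March 2054 is a Friday; the first Monday on or after it is 23 March 2054 (3 days later).
From 23 March 2054 to 20 January 2057: 283 + 365 + 366 + 20 = 1034 days (rest of 2054, 2055, 2056, to 20 January 2057 in 2057).
1034 ÷ 7 = 147 full weeks with remainder 5, so 147 more Mondays after the first → 148.

148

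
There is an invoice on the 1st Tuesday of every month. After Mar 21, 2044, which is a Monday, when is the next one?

Mar 2044 starts on a Tuesday, so its 1st Tuesday is Mar 1, 2044.
That is not after Mar 21, 2044, so look at Apr 2044.
Apr 2044 starts on a Friday, so its 1st Tuesday is Apr 5, 2044 (4 days in).

Apr 5, 2044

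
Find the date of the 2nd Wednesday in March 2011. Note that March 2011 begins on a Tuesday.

March 9, 2011

March 2011 begins on a Tuesday, so the first Wednesday is March 2 (1 day later).
The 2nd Wednesday is 1 weeks later: 2 + 7 = 9.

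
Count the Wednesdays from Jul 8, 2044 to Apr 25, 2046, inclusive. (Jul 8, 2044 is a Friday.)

Jul 8, 2044 is a Friday; the first Wednesday on or after it is Jul 13, 2044 (5 days later).
From Jul 13, 2044 to Apr 25, 2046: 171 + 365 + 115 = 651 days (rest of 2044, 2045, to Apr 25, 2046 in 2046).
651 ÷ 7 = 93 full weeks with remainder 0, so 93 more Wednesdays after the first → 94.

94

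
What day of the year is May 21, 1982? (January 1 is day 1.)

Days in months before May: 31 + 28 + 31 + 30 = 120.
Plus 21 days into May → day 141.

141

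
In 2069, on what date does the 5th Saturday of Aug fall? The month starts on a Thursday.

Aug 31, 2069

Aug 2069 begins on a Thursday, so the first Saturday is Aug 3 (2 days later).
The 5th Saturday is 4 weeks later: 3 + 28 = 31.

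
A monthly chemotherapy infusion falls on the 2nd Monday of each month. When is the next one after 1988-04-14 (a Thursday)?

1988-05-09

April 1988 starts on a Friday; its first Monday is the 4th, so the 2nd Monday is the 11th — 1988-04-11.
That is not after 1988-04-14, so look at May 1988.
May 1988 starts on a Sunday; its first Monday is the 2nd, so the 2nd Monday is the 9th — 1988-05-09.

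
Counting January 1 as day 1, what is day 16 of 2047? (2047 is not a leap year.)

2047-01-16

16 into January → January 16.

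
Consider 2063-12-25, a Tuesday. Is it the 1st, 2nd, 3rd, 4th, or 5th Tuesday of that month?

4th

Day 25 falls in week ⌈25/7⌉ of the month.
Days 1–7 hold the 1st Tuesday, 8–14 the 2nd, 15–21 the 3rd, 22–28 the 4th, 29–31 the 5th.
25 is in the range for the 4th.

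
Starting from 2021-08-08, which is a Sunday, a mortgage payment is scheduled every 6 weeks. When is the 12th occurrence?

The 12th occurrence is 11 intervals after the first: 11 × 42 = 462 days after 2021-08-08.
August has 31 days — 23 days to the end of August leaves 439.
From end of August to end of 2021 is 122 days (317 left).
January has 31 days (286 left).
February has 28 days (258 left).
March has 31 days (227 left).
April has 30 days (197 left).
May has 31 days (166 left).
June has 30 days (136 left).
July has 31 days (105 left).
August has 31 days (74 left).
September has 30 days (44 left).
October has 31 days (13 left).
13 days into November → 2022-11-13.

2022-11-13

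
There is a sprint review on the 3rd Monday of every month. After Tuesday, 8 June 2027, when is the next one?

21 June 2027

June 2027 starts on a Tuesday; its first Monday is the 7th, so the 3rd Monday is the 21st — 21 June 2027.
21 June 2027 is after 8 June 2027, so that is the next one.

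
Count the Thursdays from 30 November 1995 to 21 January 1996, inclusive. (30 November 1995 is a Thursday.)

8

30 November 1995 is a Thursday; the first Thursday on or after it is 30 November 1995.
From 30 November 1995 to 21 January 1996: 0 + 31 + 21 = 52 days (rest of November, December, January).
52 ÷ 7 = 7 full weeks with remainder 3, so 7 more Thursdays after the first → 8.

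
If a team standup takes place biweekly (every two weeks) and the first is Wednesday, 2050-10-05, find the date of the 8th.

2051-01-11

The 8th occurrence is 7 intervals after the first: 7 × 14 = 98 days after 2050-10-05.
October has 31 days — 26 days to the end of October leaves 72.
November has 30 days (42 left).
December has 31 days (11 left).
11 days into January → 2051-01-11.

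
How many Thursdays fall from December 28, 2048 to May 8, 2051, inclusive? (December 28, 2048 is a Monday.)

December 28, 2048 is a Monday; the first Thursday on or after it is December 31, 2048 (3 days later).
From December 31, 2048 to May 8, 2051: 0 + 365 + 365 + 128 = 858 days (rest of 2048, 2049, 2050, to May 8, 2051 in 2051).
858 ÷ 7 = 122 full weeks with remainder 4, so 122 more Thursdays after the first → 123.

123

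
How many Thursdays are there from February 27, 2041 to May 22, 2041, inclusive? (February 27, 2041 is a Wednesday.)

February 27, 2041 is a Wednesday; the first Thursday on or after it is February 28, 2041 (1 day later).
From February 28, 2041 to May 22, 2041: 0 + 31 + 30 + 22 = 83 days (rest of February, March, April, May).
83 ÷ 7 = 11 full weeks with remainder 6, so 11 more Thursdays after the first → 12.

12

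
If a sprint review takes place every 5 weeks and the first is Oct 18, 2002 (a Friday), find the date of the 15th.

Feb 20, 2004

The 15th occurrence is 14 intervals after the first: 14 × 35 = 490 days after Oct 18, 2002.
Oct has 31 days — 13 days to the end of Oct leaves 477.
From end of Oct to end of 2002 is 61 days (416 left).
2003 has 365 days (51 left).
Jan has 31 days (20 left).
20 days into Feb → Feb 20, 2004.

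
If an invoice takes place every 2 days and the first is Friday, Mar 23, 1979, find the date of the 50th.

The 50th occurrence is 49 intervals after the first: 49 × 2 = 98 days after Mar 23, 1979.
Mar has 31 days — 8 days to the end of Mar leaves 90.
Apr has 30 days (60 left).
May has 31 days (29 left).
29 days into Jun → Jun 29, 1979.

Jun 29, 1979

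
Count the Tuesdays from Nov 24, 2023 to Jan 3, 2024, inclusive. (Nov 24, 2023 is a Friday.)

6

Nov 24, 2023 is a Friday; the first Tuesday on or after it is Nov 28, 2023 (4 days later).
From Nov 28, 2023 to Jan 3, 2024: 2 + 31 + 3 = 36 days (rest of Nov, Dec, Jan).
36 ÷ 7 = 5 full weeks with remainder 1, so 5 more Tuesdays after the first → 6.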